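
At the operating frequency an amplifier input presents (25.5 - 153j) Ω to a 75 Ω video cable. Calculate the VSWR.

Γ = (Z_L − Z_0)/(Z_L + Z_0) = (-49.5 − j153)/(100.5 − j153)
|Γ| = 161/183 = 0.878
VSWR = (1 + |Γ|)/(1 − |Γ|) = 1.88/0.122

VSWR ≈ 15.5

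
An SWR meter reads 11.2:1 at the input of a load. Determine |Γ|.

|Γ| ≈ 0.836

|Γ| = (S − 1)/(S + 1) = (11.2 − 1)/(11.2 + 1) = 10.2/12.2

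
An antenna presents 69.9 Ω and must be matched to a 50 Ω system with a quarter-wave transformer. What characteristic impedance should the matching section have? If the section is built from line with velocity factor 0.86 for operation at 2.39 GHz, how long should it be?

Z_qwt = √(Z_0·R_L) = √(50 × 69.9) = √3495
λ = 0.86·c/f = 0.108 m, so l = λ/4 = 0.027 m

Z_qwt ≈ 59.1 Ω; length ≈ 2.7 cm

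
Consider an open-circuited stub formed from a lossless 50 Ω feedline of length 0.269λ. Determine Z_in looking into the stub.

Z_in ≈ +j6 Ω

βl = 2π × 0.269 = 96.8°
tan(βl) = -8.34
For an open-circuited stub, Z_in = −jZ_0·cot(βl) = −jZ_0/tan(βl)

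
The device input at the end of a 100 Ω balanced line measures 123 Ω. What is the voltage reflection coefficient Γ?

Γ = 0.103

Γ = (Z_L − Z_0)/(Z_L + Z_0) = (123 − 100)/(123 + 100) = 23/223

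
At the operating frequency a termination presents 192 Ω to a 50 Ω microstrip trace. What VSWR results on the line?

VSWR ≈ 3.84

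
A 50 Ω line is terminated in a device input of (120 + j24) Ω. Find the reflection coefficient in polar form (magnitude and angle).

Γ ≈ 0.431 ∠ 10.9°

Γ = (Z_L − Z_0)/(Z_L + Z_0) = (70 + j24)/(170 + j24)
|Γ| = 74/172 = 0.431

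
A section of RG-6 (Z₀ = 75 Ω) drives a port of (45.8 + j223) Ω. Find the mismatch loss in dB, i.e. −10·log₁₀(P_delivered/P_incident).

mismatch loss ≈ 6.7 dB

Γ = (-29.2 + j223)/(120.8 + j223), |Γ| = 0.887
|Γ|² = 0.786, so P_del/P_inc = 1 − |Γ|² = 0.214
ML = −10·log₁₀(1 − |Γ|²)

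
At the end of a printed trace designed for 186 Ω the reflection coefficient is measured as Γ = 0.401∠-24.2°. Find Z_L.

Z_L ≈ 364 − j142 Ω

Z_L = Z_0·(1 + Γ)/(1 − Γ) = 186·(1.37 − j0.164)/(0.634 + j0.164)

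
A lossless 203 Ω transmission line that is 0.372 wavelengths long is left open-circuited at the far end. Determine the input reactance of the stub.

X_in ≈ 195 Ω (inductive)

βl = 2π × 0.372 = 134°
tan(βl) = -1.04
For an open-circuited stub, Z_in = −jZ_0·cot(βl) = −jZ_0/tan(βl)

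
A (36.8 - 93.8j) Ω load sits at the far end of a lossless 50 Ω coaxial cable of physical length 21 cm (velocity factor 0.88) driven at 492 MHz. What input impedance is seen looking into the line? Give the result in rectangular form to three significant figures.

λ = v/f = 0.88·c / 492 MHz = 0.537 m
βl = 2π·l/λ = 2π × 0.391 = 141°
tan(βl) = tan(141°) = -0.813
Z_in = Z_0·(Z_L + jZ_0·tanβl)/(Z_0 + jZ_L·tanβl)
     = 50·(36.8 − j134)/(-26.3 − j29.9)

Z_in ≈ 96.4 + j146 Ω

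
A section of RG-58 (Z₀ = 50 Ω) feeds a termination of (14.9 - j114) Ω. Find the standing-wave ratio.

VSWR ≈ 21.1

Γ = (Z_L − Z_0)/(Z_L + Z_0) = (-35.1 − j114)/(64.9 − j114)
|Γ| = 119/131 = 0.909
VSWR = (1 + |Γ|)/(1 − |Γ|) = 1.91/0.0907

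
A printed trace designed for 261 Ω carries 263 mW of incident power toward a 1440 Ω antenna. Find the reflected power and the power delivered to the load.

Γ = (1440 − 261)/(1440 + 261) = 0.693
|Γ|² = 0.48
P_refl = |Γ|²·P_inc = 126 mW, P_del = (1 − |Γ|²)·P_inc = 137 mW

P_reflected ≈ 126 mW; P_delivered ≈ 137 mW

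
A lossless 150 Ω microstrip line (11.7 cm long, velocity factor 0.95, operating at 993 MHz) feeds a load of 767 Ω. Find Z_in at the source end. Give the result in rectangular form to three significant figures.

Z_in ≈ 89.6 + j202 Ω

λ = v/f = 0.95·c / 993 MHz = 0.287 m
βl = 2π·l/λ = 2π × 0.408 = 147°
tan(βl) = tan(147°) = -0.656
Z_in = Z_0·(Z_L + jZ_0·tanβl)/(Z_0 + jZ_L·tanβl)
     = 150·(767 − j98.3)/(150 − j503)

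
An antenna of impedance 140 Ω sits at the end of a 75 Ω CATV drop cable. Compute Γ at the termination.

Γ = (Z_L − Z_0)/(Z_L + Z_0) = (140 − 75)/(140 + 75) = 65/215

Γ = 0.302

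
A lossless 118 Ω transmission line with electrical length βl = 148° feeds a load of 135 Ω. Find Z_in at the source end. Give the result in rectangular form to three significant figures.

Z_in ≈ 124 + j15.1 Ω

tan(βl) = tan(148°) = -0.625
Z_in = Z_0·(Z_L + jZ_0·tanβl)/(Z_0 + jZ_L·tanβl)
     = 118·(135 − j73.7)/(118 − j84.4)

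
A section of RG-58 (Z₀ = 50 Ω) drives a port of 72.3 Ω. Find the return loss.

Γ = (72.3 − 50)/(72.3 + 50) = 0.182
RL = −20·log₁₀|Γ| = −20·log₁₀(0.182)

RL ≈ 14.8 dB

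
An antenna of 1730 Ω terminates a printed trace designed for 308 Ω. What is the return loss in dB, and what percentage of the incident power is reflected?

Γ = (1730 − 308)/(1730 + 308) = 0.698
RL = −20·log₁₀(0.698) = 3.13 dB
P_refl/P_inc = |Γ|² = 0.487

RL ≈ 3.13 dB; 48.7% of incident power reflected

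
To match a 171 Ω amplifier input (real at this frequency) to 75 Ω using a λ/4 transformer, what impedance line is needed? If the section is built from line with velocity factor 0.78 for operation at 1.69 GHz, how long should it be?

Z_qwt = √(Z_0·R_L) = √(75 × 171) = √12820
λ = 0.78·c/f = 0.138 m, so l = λ/4 = 0.0346 m

Z_qwt ≈ 113 Ω; length ≈ 3.46 cm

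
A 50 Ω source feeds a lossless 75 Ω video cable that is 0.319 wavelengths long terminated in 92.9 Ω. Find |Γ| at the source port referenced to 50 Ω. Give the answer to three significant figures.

|Γ| ≈ 0.156

βl = 2π × 0.319 = 115°
tan(βl) = -2.16
Z_in = Z_0·(Z_L + jZ_0·tanβl)/(Z_0 + jZ_L·tanβl) = 64.5 + j10.6 Ω
Γ_s = (Z_in − Z_s)/(Z_in + Z_s) = (14.5 + j10.6)/(115 + j10.6), |Γ_s| = 0.156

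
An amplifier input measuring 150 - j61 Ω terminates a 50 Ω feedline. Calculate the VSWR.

VSWR ≈ 3.55

Γ = (Z_L − Z_0)/(Z_L + Z_0) = (100 − j61)/(200 − j61)
|Γ| = 117/209 = 0.56
VSWR = (1 + |Γ|)/(1 − |Γ|) = 1.56/0.44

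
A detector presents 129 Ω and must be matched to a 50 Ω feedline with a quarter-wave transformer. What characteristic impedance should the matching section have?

Z_qwt ≈ 80.3 Ω

Z_qwt = √(Z_0·R_L) = √(50 × 129) = √6450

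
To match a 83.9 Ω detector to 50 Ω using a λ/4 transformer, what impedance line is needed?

Z_qwt = √(Z_0·R_L) = √(50 × 83.9) = √4195

Z_qwt ≈ 64.8 Ω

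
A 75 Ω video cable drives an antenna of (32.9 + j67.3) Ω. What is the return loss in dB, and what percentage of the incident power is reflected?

Γ = (-42.1 + j67.3)/(107.9 + j67.3), |Γ| = 0.624
RL = −20·log₁₀(0.624) = 4.09 dB
P_refl/P_inc = |Γ|² = 0.39

RL ≈ 4.09 dB; 39% of incident power reflected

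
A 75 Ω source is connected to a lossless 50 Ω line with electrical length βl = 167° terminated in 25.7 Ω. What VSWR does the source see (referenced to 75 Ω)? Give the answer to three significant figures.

VSWR ≈ 2.85

tan(βl) = -0.231
Z_in = Z_0·(Z_L + jZ_0·tanβl)/(Z_0 + jZ_L·tanβl) = 26.7 − j8.38 Ω
Γ_s = (Z_in − Z_s)/(Z_in + Z_s) = (-48.3 − j8.38)/(102 − j8.38), |Γ_s| = 0.48
VSWR = (1 + |Γ_s|)/(1 − |Γ_s|)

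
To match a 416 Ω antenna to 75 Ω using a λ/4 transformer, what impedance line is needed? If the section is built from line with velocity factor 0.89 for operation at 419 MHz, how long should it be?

Z_qwt ≈ 177 Ω; length ≈ 15.9 cm

Z_qwt = √(Z_0·R_L) = √(75 × 416) = √31200
λ = 0.89·c/f = 0.637 m, so l = λ/4 = 0.159 m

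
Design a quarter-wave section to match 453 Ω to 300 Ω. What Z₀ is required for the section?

Z_qwt ≈ 369 Ω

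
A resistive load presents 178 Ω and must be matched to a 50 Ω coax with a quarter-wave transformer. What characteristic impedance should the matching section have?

Z_qwt = √(Z_0·R_L) = √(50 × 178) = √8900

Z_qwt ≈ 94.3 Ω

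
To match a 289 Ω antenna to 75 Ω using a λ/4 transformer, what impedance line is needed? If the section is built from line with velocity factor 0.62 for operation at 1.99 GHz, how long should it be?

Z_qwt = √(Z_0·R_L) = √(75 × 289) = √21680
λ = 0.62·c/f = 0.0935 m, so l = λ/4 = 0.0234 m

Z_qwt ≈ 147 Ω; length ≈ 2.34 cm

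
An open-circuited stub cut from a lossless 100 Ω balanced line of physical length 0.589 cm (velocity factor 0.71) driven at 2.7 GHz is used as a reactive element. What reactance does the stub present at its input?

λ = v/f = 0.71·c / 2.7 GHz = 0.0789 m
βl = 2π·l/λ = 2π × 0.0747 = 26.9°
tan(βl) = 0.507
For an open-circuited stub, Z_in = −jZ_0·cot(βl) = −jZ_0/tan(βl)

X_in ≈ -197 Ω (capacitive)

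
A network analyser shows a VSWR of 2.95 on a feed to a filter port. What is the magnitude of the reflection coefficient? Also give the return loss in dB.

|Γ| = (S − 1)/(S + 1) = (2.95 − 1)/(2.95 + 1) = 1.95/3.95
RL = −20·log₁₀|Γ| = −20·log₁₀(0.494)

|Γ| ≈ 0.494; return loss ≈ 6.13 dB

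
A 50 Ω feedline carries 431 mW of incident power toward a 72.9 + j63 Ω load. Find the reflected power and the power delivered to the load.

P_reflected ≈ 102 mW; P_delivered ≈ 329 mW

|Γ| = |(22.9 + j63)/(122.9 + j63)| = 0.485
|Γ|² = 0.236
P_refl = |Γ|²·P_inc = 102 mW, P_del = (1 − |Γ|²)·P_inc = 329 mW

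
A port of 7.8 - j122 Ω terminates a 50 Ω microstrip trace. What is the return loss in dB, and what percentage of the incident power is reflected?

Γ = (-42.2 − j122)/(57.8 − j122), |Γ| = 0.956
RL = −20·log₁₀(0.956) = 0.389 dB
P_refl/P_inc = |Γ|² = 0.914

RL ≈ 0.389 dB; 91.4% of incident power reflected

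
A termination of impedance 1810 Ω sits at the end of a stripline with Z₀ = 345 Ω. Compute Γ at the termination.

Γ = (Z_L − Z_0)/(Z_L + Z_0) = (1810 − 345)/(1810 + 345) = 1465/2155

Γ = 0.68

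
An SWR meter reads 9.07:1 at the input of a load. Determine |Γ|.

|Γ| ≈ 0.801

|Γ| = (S − 1)/(S + 1) = (9.07 − 1)/(9.07 + 1) = 8.07/10.1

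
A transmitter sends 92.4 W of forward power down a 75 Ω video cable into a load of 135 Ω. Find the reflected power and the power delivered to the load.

P_reflected ≈ 7.54 W; P_delivered ≈ 84.9 W

Γ = (135 − 75)/(135 + 75) = 0.286
|Γ|² = 0.0816
P_refl = |Γ|²·P_inc = 7.54 W, P_del = (1 − |Γ|²)·P_inc = 84.9 W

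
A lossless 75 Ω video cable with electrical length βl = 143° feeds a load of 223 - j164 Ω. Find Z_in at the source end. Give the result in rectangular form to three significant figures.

Z_in ≈ 64.3 + j118 Ω

tan(βl) = tan(143°) = -0.754
Z_in = Z_0·(Z_L + jZ_0·tanβl)/(Z_0 + jZ_L·tanβl)
     = 75·(223 − j221)/(-48.6 − j168)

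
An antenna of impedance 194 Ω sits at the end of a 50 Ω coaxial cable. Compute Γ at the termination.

Γ = 0.59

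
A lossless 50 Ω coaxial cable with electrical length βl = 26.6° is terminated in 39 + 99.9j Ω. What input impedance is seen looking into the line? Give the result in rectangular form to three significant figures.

Z_in ≈ 320 − j100 Ω

tan(βl) = tan(26.6°) = 0.501
Z_in = Z_0·(Z_L + jZ_0·tanβl)/(Z_0 + jZ_L·tanβl)
     = 50·(39 + j125)/(-0.0262 + j19.5)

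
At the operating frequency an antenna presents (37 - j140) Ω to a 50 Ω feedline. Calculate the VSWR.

VSWR ≈ 12.6

Γ = (Z_L − Z_0)/(Z_L + Z_0) = (-13 − j140)/(87 − j140)
|Γ| = 141/165 = 0.853
VSWR = (1 + |Γ|)/(1 − |Γ|) = 1.85/0.147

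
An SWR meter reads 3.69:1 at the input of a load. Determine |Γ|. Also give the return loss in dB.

|Γ| ≈ 0.574; return loss ≈ 4.83 dB

|Γ| = (S − 1)/(S + 1) = (3.69 − 1)/(3.69 + 1) = 2.69/4.69
RL = −20·log₁₀|Γ| = −20·log₁₀(0.574)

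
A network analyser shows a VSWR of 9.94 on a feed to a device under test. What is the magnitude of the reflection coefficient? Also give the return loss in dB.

|Γ| = (S − 1)/(S + 1) = (9.94 − 1)/(9.94 + 1) = 8.94/10.9
RL = −20·log₁₀|Γ| = −20·log₁₀(0.817)

|Γ| ≈ 0.817; return loss ≈ 1.75 dB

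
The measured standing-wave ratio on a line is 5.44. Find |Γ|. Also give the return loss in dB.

|Γ| = (S − 1)/(S + 1) = (5.44 − 1)/(5.44 + 1) = 4.44/6.44
RL = −20·log₁₀|Γ| = −20·log₁₀(0.689)

|Γ| ≈ 0.689; return loss ≈ 3.23 dB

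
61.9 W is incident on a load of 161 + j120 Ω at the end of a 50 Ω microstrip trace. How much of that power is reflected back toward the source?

|Γ| = |(111 + j120)/(211 + j120)| = 0.673
|Γ|² = 0.454
P_refl = |Γ|²·P_inc = 28.1 W, P_del = (1 − |Γ|²)·P_inc = 33.8 W

P_reflected ≈ 28.1 W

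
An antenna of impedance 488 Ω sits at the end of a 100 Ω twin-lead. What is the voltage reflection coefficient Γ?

Γ = (Z_L − Z_0)/(Z_L + Z_0) = (488 − 100)/(488 + 100) = 388/588

Γ = 0.66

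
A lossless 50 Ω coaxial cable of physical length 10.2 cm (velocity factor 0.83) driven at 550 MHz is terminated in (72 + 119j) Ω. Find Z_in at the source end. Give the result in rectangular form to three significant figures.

Z_in ≈ 10.5 − j24.1 Ω

λ = v/f = 0.83·c / 550 MHz = 0.453 m
βl = 2π·l/λ = 2π × 0.225 = 81.1°
tan(βl) = tan(81.1°) = 6.39
Z_in = Z_0·(Z_L + jZ_0·tanβl)/(Z_0 + jZ_L·tanβl)
     = 50·(72 + j439)/(-711 + j460)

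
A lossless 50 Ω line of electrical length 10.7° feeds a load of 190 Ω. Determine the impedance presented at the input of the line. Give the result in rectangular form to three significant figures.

tan(βl) = tan(10.7°) = 0.189
Z_in = Z_0·(Z_L + jZ_0·tanβl)/(Z_0 + jZ_L·tanβl)
     = 50·(190 + j9.45)/(50 + j35.9)

Z_in ≈ 130 − j83.8 Ω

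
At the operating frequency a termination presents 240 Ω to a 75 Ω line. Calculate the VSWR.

VSWR ≈ 3.2

Γ = (240 − 75)/(240 + 75) = 0.524
VSWR = (1 + 0.524)/(1 − 0.524)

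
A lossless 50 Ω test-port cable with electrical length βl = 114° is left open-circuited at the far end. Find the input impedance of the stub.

Z_in ≈ +j22.3 Ω

tan(βl) = -2.25
For an open-circuited stub, Z_in = −jZ_0·cot(βl) = −jZ_0/tan(βl)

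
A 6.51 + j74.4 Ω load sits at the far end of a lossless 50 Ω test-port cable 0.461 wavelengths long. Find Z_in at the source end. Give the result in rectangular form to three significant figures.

βl = 2π × 0.461 = 166°
tan(βl) = tan(166°) = -0.25
Z_in = Z_0·(Z_L + jZ_0·tanβl)/(Z_0 + jZ_L·tanβl)
     = 50·(6.51 + j61.9)/(68.6 − j1.63)

Z_in ≈ 3.67 + j45.2 Ω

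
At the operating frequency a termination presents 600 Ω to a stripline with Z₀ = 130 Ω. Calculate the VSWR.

VSWR ≈ 4.62

Γ = (600 − 130)/(600 + 130) = 0.644
VSWR = (1 + 0.644)/(1 − 0.644)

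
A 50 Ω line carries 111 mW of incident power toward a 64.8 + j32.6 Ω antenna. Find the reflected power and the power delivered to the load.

|Γ| = |(14.8 + j32.6)/(114.8 + j32.6)| = 0.3
|Γ|² = 0.09
P_refl = |Γ|²·P_inc = 9.99 mW, P_del = (1 − |Γ|²)·P_inc = 101 mW

P_reflected ≈ 9.99 mW; P_delivered ≈ 101 mW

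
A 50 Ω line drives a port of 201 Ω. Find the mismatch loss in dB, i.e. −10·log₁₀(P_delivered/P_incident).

Γ = (201 − 50)/(201 + 50) = 0.602
|Γ|² = 0.362, so P_del/P_inc = 1 − |Γ|² = 0.638
ML = −10·log₁₀(1 − |Γ|²)

mismatch loss ≈ 1.95 dB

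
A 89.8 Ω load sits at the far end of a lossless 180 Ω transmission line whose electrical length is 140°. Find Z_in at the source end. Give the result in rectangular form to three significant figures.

Z_in ≈ 130 − j96.5 Ω

tan(βl) = tan(140°) = -0.839
Z_in = Z_0·(Z_L + jZ_0·tanβl)/(Z_0 + jZ_L·tanβl)
     = 180·(89.8 − j151)/(180 − j75.4)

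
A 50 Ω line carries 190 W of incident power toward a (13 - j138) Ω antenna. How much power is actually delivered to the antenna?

P_delivered ≈ 21.5 W

|Γ| = |(-37 − j138)/(63 − j138)| = 0.942
|Γ|² = 0.887
P_refl = |Γ|²·P_inc = 169 W, P_del = (1 − |Γ|²)·P_inc = 21.5 W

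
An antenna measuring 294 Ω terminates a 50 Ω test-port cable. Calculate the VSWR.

For a purely resistive load, VSWR = R_L/Z_0 or Z_0/R_L (whichever > 1) = 294/50

VSWR ≈ 5.88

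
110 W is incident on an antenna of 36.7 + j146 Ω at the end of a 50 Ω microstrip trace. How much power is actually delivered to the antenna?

|Γ| = |(-13.3 + j146)/(86.7 + j146)| = 0.863
|Γ|² = 0.745
P_refl = |Γ|²·P_inc = 82 W, P_del = (1 − |Γ|²)·P_inc = 28 W

P_delivered ≈ 28 W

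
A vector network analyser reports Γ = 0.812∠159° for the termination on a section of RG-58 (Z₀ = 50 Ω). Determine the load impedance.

Z_L ≈ 5.36 + j9.16 Ω

Z_L = Z_0·(1 + Γ)/(1 − Γ) = 50·(0.242 + j0.291)/(1.76 − j0.291)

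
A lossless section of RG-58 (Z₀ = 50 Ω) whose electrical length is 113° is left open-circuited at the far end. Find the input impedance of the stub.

Z_in ≈ +j21.2 Ω

tan(βl) = -2.36
For an open-circuited stub, Z_in = −jZ_0·cot(βl) = −jZ_0/tan(βl)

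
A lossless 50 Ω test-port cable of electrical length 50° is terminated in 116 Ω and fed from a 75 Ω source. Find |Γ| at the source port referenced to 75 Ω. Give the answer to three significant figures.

tan(βl) = 1.19
Z_in = Z_0·(Z_L + jZ_0·tanβl)/(Z_0 + jZ_L·tanβl) = 32.5 − j30.2 Ω
Γ_s = (Z_in − Z_s)/(Z_in + Z_s) = (-42.5 − j30.2)/(107 − j30.2), |Γ_s| = 0.467

|Γ| ≈ 0.467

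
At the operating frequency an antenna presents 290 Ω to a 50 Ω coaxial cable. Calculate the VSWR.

VSWR ≈ 5.8

Γ = (290 − 50)/(290 + 50) = 0.706
VSWR = (1 + 0.706)/(1 − 0.706)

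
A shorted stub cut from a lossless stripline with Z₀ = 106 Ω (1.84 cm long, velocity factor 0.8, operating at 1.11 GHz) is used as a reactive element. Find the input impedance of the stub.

Z_in ≈ +j62.8 Ω

λ = v/f = 0.8·c / 1.11 GHz = 0.216 m
βl = 2π·l/λ = 2π × 0.0851 = 30.6°
tan(βl) = 0.592
For a shorted stub, Z_in = jZ_0·tan(βl)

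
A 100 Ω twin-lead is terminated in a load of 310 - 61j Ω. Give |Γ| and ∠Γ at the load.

Γ = (Z_L − Z_0)/(Z_L + Z_0) = (210 − j61)/(410 − j61)
|Γ| = 219/415 = 0.528

Γ ≈ 0.528 ∠ -7.73°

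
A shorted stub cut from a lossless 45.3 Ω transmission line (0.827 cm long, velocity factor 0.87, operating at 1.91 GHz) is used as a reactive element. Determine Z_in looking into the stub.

Z_in ≈ +j18.1 Ω

λ = v/f = 0.87·c / 1.91 GHz = 0.137 m
βl = 2π·l/λ = 2π × 0.0605 = 21.8°
tan(βl) = 0.4
For a shorted stub, Z_in = jZ_0·tan(βl)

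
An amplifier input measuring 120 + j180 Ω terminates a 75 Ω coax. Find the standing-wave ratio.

VSWR ≈ 5.65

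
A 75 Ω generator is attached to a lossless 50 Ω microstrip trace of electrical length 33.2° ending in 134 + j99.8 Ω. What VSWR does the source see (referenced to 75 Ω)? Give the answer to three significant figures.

VSWR ≈ 3.42

tan(βl) = 0.654
Z_in = Z_0·(Z_L + jZ_0·tanβl)/(Z_0 + jZ_L·tanβl) = 60.4 − j86.9 Ω
Γ_s = (Z_in − Z_s)/(Z_in + Z_s) = (-14.6 − j86.9)/(135 − j86.9), |Γ_s| = 0.548
VSWR = (1 + |Γ_s|)/(1 − |Γ_s|)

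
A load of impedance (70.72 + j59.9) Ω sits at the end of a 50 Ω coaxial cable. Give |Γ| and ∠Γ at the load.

Γ ≈ 0.47 ∠ 44.5°

Γ = (Z_L − Z_0)/(Z_L + Z_0) = (20.72 + j59.9)/(120.7 + j59.9)
|Γ| = 63.4/135 = 0.47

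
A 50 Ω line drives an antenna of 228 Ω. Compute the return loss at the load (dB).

Γ = (228 − 50)/(228 + 50) = 0.64
RL = −20·log₁₀|Γ| = −20·log₁₀(0.64)

RL ≈ 3.87 dB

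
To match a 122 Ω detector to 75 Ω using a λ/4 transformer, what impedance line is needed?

Z_qwt ≈ 95.7 Ω

Z_qwt = √(Z_0·R_L) = √(75 × 122) = √9150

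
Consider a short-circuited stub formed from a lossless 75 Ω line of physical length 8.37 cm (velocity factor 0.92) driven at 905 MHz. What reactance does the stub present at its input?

X_in ≈ -484 Ω (capacitive)

λ = v/f = 0.92·c / 905 MHz = 0.305 m
βl = 2π·l/λ = 2π × 0.274 = 98.8°
tan(βl) = -6.46
For a short-circuited stub, Z_in = jZ_0·tan(βl)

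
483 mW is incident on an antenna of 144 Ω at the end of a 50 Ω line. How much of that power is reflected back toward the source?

Γ = (144 − 50)/(144 + 50) = 0.485
|Γ|² = 0.235
P_refl = |Γ|²·P_inc = 113 mW, P_del = (1 − |Γ|²)·P_inc = 370 mW

P_reflected ≈ 113 mW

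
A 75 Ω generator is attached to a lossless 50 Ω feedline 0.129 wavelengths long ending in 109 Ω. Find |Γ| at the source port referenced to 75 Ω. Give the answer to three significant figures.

βl = 2π × 0.129 = 46.4°
tan(βl) = 1.05
Z_in = Z_0·(Z_L + jZ_0·tanβl)/(Z_0 + jZ_L·tanβl) = 36.7 − j31.5 Ω
Γ_s = (Z_in − Z_s)/(Z_in + Z_s) = (-38.3 − j31.5)/(112 − j31.5), |Γ_s| = 0.428

|Γ| ≈ 0.428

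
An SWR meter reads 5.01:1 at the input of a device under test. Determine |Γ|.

|Γ| = (S − 1)/(S + 1) = (5.01 − 1)/(5.01 + 1) = 4.01/6.01

|Γ| ≈ 0.667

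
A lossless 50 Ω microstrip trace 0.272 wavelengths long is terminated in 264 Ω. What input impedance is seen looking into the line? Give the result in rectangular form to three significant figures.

Z_in ≈ 9.65 + j6.7 Ω

βl = 2π × 0.272 = 97.9°
tan(βl) = tan(97.9°) = -7.19
Z_in = Z_0·(Z_L + jZ_0·tanβl)/(Z_0 + jZ_L·tanβl)
     = 50·(264 − j359)/(50 − j1900)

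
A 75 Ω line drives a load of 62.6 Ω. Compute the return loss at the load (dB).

Γ = (62.6 − 75)/(62.6 + 75) = -0.0901
RL = −20·log₁₀|Γ| = −20·log₁₀(0.0901)

RL ≈ 20.9 dB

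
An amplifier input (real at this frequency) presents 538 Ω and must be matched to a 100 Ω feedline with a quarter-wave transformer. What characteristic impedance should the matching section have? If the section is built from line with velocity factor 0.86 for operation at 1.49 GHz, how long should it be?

Z_qwt ≈ 232 Ω; length ≈ 4.33 cm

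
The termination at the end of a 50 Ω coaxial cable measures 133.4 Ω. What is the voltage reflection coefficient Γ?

Γ = 0.455

Γ = (Z_L − Z_0)/(Z_L + Z_0) = (133.4 − 50)/(133.4 + 50) = 83.4/183.4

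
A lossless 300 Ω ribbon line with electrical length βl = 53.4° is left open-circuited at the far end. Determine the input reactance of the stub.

X_in ≈ -223 Ω (capacitive)

tan(βl) = 1.35
For an open-circuited stub, Z_in = −jZ_0·cot(βl) = −jZ_0/tan(βl)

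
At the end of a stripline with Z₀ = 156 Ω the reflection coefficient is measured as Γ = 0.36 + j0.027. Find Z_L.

Z_L ≈ 331 + j20.5 Ω

Z_L = Z_0·(1 + Γ)/(1 − Γ) = 156·(1.36 + j0.027)/(0.64 − j0.027)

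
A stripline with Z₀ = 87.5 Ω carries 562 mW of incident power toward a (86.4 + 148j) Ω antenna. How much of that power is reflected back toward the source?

|Γ| = |(-1.1 + j148)/(173.9 + j148)| = 0.648
|Γ|² = 0.42
P_refl = |Γ|²·P_inc = 236 mW, P_del = (1 − |Γ|²)·P_inc = 326 mW

P_reflected ≈ 236 mW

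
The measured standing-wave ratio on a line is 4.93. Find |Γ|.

|Γ| ≈ 0.663

|Γ| = (S − 1)/(S + 1) = (4.93 − 1)/(4.93 + 1) = 3.93/5.93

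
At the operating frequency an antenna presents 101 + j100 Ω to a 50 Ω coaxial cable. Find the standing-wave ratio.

Γ = (Z_L − Z_0)/(Z_L + Z_0) = (51 + j100)/(151 + j100)
|Γ| = 112/181 = 0.62
VSWR = (1 + |Γ|)/(1 − |Γ|) = 1.62/0.38

VSWR ≈ 4.26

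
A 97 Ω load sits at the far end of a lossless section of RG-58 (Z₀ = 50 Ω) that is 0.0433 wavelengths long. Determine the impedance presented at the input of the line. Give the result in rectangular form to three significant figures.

βl = 2π × 0.0433 = 15.6°
tan(βl) = tan(15.6°) = 0.279
Z_in = Z_0·(Z_L + jZ_0·tanβl)/(Z_0 + jZ_L·tanβl)
     = 50·(97 + j13.9)/(50 + j27.1)

Z_in ≈ 80.9 − j29.8 Ω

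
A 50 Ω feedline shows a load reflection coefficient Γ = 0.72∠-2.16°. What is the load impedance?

Z_L ≈ 303 − j34.2 Ω

Z_L = Z_0·(1 + Γ)/(1 − Γ) = 50·(1.72 − j0.0271)/(0.281 + j0.0271)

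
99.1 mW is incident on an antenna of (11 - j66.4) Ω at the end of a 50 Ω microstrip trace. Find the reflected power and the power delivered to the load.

|Γ| = |(-39 − j66.4)/(61 − j66.4)| = 0.854
|Γ|² = 0.729
P_refl = |Γ|²·P_inc = 72.3 mW, P_del = (1 − |Γ|²)·P_inc = 26.8 mW

P_reflected ≈ 72.3 mW; P_delivered ≈ 26.8 mW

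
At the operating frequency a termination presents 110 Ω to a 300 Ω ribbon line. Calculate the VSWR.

VSWR ≈ 2.73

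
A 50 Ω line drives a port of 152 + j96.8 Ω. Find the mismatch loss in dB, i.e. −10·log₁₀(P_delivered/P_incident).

mismatch loss ≈ 2.18 dB

Γ = (102 + j96.8)/(202 + j96.8), |Γ| = 0.628
|Γ|² = 0.394, so P_del/P_inc = 1 − |Γ|² = 0.606
ML = −10·log₁₀(1 − |Γ|²)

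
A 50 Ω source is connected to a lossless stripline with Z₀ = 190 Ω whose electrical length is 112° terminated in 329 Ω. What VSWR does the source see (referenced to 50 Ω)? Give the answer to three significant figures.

VSWR ≈ 2.88

tan(βl) = -2.48
Z_in = Z_0·(Z_L + jZ_0·tanβl)/(Z_0 + jZ_L·tanβl) = 121 + j48.5 Ω
Γ_s = (Z_in − Z_s)/(Z_in + Z_s) = (71 + j48.5)/(171 + j48.5), |Γ_s| = 0.484
VSWR = (1 + |Γ_s|)/(1 − |Γ_s|)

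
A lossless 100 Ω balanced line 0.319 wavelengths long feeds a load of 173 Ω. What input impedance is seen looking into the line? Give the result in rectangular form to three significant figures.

Z_in ≈ 65.5 + j28.8 Ω

βl = 2π × 0.319 = 115°
tan(βl) = tan(115°) = -2.16
Z_in = Z_0·(Z_L + jZ_0·tanβl)/(Z_0 + jZ_L·tanβl)
     = 100·(173 − j216)/(100 − j374)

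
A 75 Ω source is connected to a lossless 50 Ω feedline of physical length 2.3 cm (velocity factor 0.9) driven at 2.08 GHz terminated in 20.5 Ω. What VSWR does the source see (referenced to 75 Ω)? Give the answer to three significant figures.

λ = v/f = 0.9·c / 2.08 GHz = 0.13 m
βl = 2π·l/λ = 2π × 0.177 = 63.8°
tan(βl) = 2.03
Z_in = Z_0·(Z_L + jZ_0·tanβl)/(Z_0 + jZ_L·tanβl) = 62 + j49.9 Ω
Γ_s = (Z_in − Z_s)/(Z_in + Z_s) = (-13 + j49.9)/(137 + j49.9), |Γ_s| = 0.353
VSWR = (1 + |Γ_s|)/(1 − |Γ_s|)

VSWR ≈ 2.09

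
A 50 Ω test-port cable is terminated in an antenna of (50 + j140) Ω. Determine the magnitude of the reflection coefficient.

|Γ| ≈ 0.814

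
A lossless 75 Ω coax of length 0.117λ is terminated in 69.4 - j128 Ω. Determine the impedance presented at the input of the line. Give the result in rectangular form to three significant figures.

Z_in ≈ 17.6 − j29.5 Ω

βl = 2π × 0.117 = 42.1°
tan(βl) = tan(42.1°) = 0.904
Z_in = Z_0·(Z_L + jZ_0·tanβl)/(Z_0 + jZ_L·tanβl)
     = 75·(69.4 − j60.2)/(191 + j62.8)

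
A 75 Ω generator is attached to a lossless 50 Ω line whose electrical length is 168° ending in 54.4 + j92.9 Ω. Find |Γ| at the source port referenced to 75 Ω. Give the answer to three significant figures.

|Γ| ≈ 0.649

tan(βl) = -0.213
Z_in = Z_0·(Z_L + jZ_0·tanβl)/(Z_0 + jZ_L·tanβl) = 28.4 + j63.7 Ω
Γ_s = (Z_in − Z_s)/(Z_in + Z_s) = (-46.6 + j63.7)/(103 + j63.7), |Γ_s| = 0.649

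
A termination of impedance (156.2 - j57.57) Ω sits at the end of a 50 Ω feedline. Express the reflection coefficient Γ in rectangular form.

Γ ≈ 0.55 − j0.126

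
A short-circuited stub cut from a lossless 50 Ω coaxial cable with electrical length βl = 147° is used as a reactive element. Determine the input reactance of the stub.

tan(βl) = -0.649
For a short-circuited stub, Z_in = jZ_0·tan(βl)

X_in ≈ -32.5 Ω (capacitive)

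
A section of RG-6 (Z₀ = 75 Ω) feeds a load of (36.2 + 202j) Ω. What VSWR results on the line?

VSWR ≈ 17.5

Γ = (Z_L − Z_0)/(Z_L + Z_0) = (-38.8 + j202)/(111.2 + j202)
|Γ| = 206/231 = 0.892
VSWR = (1 + |Γ|)/(1 − |Γ|) = 1.89/0.108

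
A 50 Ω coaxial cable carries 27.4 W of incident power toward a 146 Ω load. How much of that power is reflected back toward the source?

P_reflected ≈ 6.57 W

Γ = (146 − 50)/(146 + 50) = 0.49
|Γ|² = 0.24
P_refl = |Γ|²·P_inc = 6.57 W, P_del = (1 − |Γ|²)·P_inc = 20.8 W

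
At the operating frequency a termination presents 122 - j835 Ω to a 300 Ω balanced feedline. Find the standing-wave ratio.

Γ = (Z_L − Z_0)/(Z_L + Z_0) = (-178 − j835)/(422 − j835)
|Γ| = 854/936 = 0.913
VSWR = (1 + |Γ|)/(1 − |Γ|) = 1.91/0.0875

VSWR ≈ 21.9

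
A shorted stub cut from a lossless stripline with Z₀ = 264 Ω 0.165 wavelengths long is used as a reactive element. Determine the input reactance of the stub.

X_in ≈ 446 Ω (inductive)

βl = 2π × 0.165 = 59.4°
tan(βl) = 1.69
For a shorted stub, Z_in = jZ_0·tan(βl)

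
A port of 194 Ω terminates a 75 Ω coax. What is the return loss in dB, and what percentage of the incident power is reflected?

RL ≈ 7.08 dB; 19.6% of incident power reflected

Γ = (194 − 75)/(194 + 75) = 0.442
RL = −20·log₁₀(0.442) = 7.08 dB
P_refl/P_inc = |Γ|² = 0.196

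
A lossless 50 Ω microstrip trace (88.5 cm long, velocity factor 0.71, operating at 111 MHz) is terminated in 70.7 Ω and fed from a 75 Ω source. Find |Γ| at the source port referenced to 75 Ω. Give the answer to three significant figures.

λ = v/f = 0.71·c / 111 MHz = 1.92 m
βl = 2π·l/λ = 2π × 0.461 = 166°
tan(βl) = -0.249
Z_in = Z_0·(Z_L + jZ_0·tanβl)/(Z_0 + jZ_L·tanβl) = 66.8 + j11.1 Ω
Γ_s = (Z_in − Z_s)/(Z_in + Z_s) = (-8.19 + j11.1)/(142 + j11.1), |Γ_s| = 0.0968

|Γ| ≈ 0.0968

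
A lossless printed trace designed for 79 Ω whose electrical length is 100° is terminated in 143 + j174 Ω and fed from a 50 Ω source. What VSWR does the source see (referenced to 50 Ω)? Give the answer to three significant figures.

VSWR ≈ 3.11

tan(βl) = -5.67
Z_in = Z_0·(Z_L + jZ_0·tanβl)/(Z_0 + jZ_L·tanβl) = 16.5 − j7.76 Ω
Γ_s = (Z_in − Z_s)/(Z_in + Z_s) = (-33.5 − j7.76)/(66.5 − j7.76), |Γ_s| = 0.514
VSWR = (1 + |Γ_s|)/(1 − |Γ_s|)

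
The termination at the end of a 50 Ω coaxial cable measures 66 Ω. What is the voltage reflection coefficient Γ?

Γ = (Z_L − Z_0)/(Z_L + Z_0) = (66 − 50)/(66 + 50) = 16/116

Γ = 0.138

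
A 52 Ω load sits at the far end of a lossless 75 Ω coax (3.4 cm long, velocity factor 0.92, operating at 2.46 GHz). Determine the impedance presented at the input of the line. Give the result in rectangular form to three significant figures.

Z_in ≈ 97 − j22.5 Ω

λ = v/f = 0.92·c / 2.46 GHz = 0.112 m
βl = 2π·l/λ = 2π × 0.303 = 109°
tan(βl) = tan(109°) = -2.89
Z_in = Z_0·(Z_L + jZ_0·tanβl)/(Z_0 + jZ_L·tanβl)
     = 75·(52 − j217)/(75 − j150)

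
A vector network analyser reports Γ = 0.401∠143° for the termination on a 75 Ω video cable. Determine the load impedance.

Z_L ≈ 34.9 + j20.1 Ω

Z_L = Z_0·(1 + Γ)/(1 − Γ) = 75·(0.68 + j0.241)/(1.32 − j0.241)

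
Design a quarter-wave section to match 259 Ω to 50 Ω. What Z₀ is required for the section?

Z_qwt = √(Z_0·R_L) = √(50 × 259) = √12950

Z_qwt ≈ 114 Ω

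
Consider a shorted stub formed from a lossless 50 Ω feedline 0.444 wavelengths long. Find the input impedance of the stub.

βl = 2π × 0.444 = 160°
tan(βl) = -0.367
For a shorted stub, Z_in = jZ_0·tan(βl)

Z_in ≈ −j18.4 Ω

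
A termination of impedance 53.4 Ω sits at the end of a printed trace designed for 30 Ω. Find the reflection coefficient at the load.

Γ = 0.281

Γ = (Z_L − Z_0)/(Z_L + Z_0) = (53.4 − 30)/(53.4 + 30) = 23.4/83.4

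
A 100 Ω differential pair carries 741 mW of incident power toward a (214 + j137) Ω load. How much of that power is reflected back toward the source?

|Γ| = |(114 + j137)/(314 + j137)| = 0.52
|Γ|² = 0.271
P_refl = |Γ|²·P_inc = 201 mW, P_del = (1 − |Γ|²)·P_inc = 540 mW

P_reflected ≈ 201 mW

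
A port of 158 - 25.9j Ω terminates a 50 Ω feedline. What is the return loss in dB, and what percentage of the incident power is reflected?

RL ≈ 5.52 dB; 28.1% of incident power reflected

Γ = (108 − j25.9)/(208 − j25.9), |Γ| = 0.53
RL = −20·log₁₀(0.53) = 5.52 dB
P_refl/P_inc = |Γ|² = 0.281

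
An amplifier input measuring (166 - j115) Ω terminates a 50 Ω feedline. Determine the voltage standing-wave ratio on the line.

Γ = (Z_L − Z_0)/(Z_L + Z_0) = (116 − j115)/(216 − j115)
|Γ| = 163/245 = 0.668
VSWR = (1 + |Γ|)/(1 − |Γ|) = 1.67/0.332

VSWR ≈ 5.02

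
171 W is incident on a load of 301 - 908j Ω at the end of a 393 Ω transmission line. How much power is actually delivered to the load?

|Γ| = |(-92 − j908)/(694 − j908)| = 0.799
|Γ|² = 0.638
P_refl = |Γ|²·P_inc = 109 W, P_del = (1 − |Γ|²)·P_inc = 61.9 W

P_delivered ≈ 61.9 W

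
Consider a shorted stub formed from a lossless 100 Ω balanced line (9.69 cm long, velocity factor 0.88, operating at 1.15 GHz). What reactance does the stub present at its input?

X_in ≈ -53.3 Ω (capacitive)

λ = v/f = 0.88·c / 1.15 GHz = 0.23 m
βl = 2π·l/λ = 2π × 0.422 = 152°
tan(βl) = -0.533
For a shorted stub, Z_in = jZ_0·tan(βl)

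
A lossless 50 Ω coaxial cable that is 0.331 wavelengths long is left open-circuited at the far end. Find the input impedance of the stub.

Z_in ≈ +j27.9 Ω

βl = 2π × 0.331 = 119°
tan(βl) = -1.79
For an open-circuited stub, Z_in = −jZ_0·cot(βl) = −jZ_0/tan(βl)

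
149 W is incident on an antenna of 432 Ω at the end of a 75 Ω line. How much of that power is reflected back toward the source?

P_reflected ≈ 73.9 W

Γ = (432 − 75)/(432 + 75) = 0.704
|Γ|² = 0.496
P_refl = |Γ|²·P_inc = 73.9 W, P_del = (1 − |Γ|²)·P_inc = 75.1 W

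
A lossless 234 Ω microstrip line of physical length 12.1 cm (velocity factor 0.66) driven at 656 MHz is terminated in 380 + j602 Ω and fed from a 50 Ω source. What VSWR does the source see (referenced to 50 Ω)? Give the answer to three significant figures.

λ = v/f = 0.66·c / 656 MHz = 0.302 m
βl = 2π·l/λ = 2π × 0.401 = 144°
tan(βl) = -0.718
Z_in = Z_0·(Z_L + jZ_0·tanβl)/(Z_0 + jZ_L·tanβl) = 60.8 + j177 Ω
Γ_s = (Z_in − Z_s)/(Z_in + Z_s) = (10.8 + j177)/(111 + j177), |Γ_s| = 0.85
VSWR = (1 + |Γ_s|)/(1 − |Γ_s|)

VSWR ≈ 12.3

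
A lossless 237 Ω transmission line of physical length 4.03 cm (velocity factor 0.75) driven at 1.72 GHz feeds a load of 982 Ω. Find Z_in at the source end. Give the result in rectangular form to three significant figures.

λ = v/f = 0.75·c / 1.72 GHz = 0.131 m
βl = 2π·l/λ = 2π × 0.308 = 111°
tan(βl) = tan(111°) = -2.62
Z_in = Z_0·(Z_L + jZ_0·tanβl)/(Z_0 + jZ_L·tanβl)
     = 237·(982 − j620)/(237 − j2570)

Z_in ≈ 65 + j84.5 Ω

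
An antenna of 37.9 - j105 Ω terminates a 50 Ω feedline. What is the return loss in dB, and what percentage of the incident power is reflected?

RL ≈ 2.25 dB; 59.6% of incident power reflected

Γ = (-12.1 − j105)/(87.9 − j105), |Γ| = 0.772
RL = −20·log₁₀(0.772) = 2.25 dB
P_refl/P_inc = |Γ|² = 0.596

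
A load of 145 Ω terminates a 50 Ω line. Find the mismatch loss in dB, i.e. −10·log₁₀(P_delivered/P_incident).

mismatch loss ≈ 1.18 dB

Γ = (145 − 50)/(145 + 50) = 0.487
|Γ|² = 0.237, so P_del/P_inc = 1 − |Γ|² = 0.763
ML = −10·log₁₀(1 − |Γ|²)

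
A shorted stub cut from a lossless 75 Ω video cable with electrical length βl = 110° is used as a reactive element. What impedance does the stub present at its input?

Z_in ≈ −j206 Ω

tan(βl) = -2.75
For a shorted stub, Z_in = jZ_0·tan(βl)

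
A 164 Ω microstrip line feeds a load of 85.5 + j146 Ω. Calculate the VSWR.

Γ = (Z_L − Z_0)/(Z_L + Z_0) = (-78.5 + j146)/(249.5 + j146)
|Γ| = 166/289 = 0.573
VSWR = (1 + |Γ|)/(1 − |Γ|) = 1.57/0.427

VSWR ≈ 3.69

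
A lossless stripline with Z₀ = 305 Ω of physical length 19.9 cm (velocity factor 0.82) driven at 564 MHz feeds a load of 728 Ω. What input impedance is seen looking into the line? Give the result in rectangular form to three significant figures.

Z_in ≈ 541 + j278 Ω

λ = v/f = 0.82·c / 564 MHz = 0.436 m
βl = 2π·l/λ = 2π × 0.456 = 164°
tan(βl) = tan(164°) = -0.282
Z_in = Z_0·(Z_L + jZ_0·tanβl)/(Z_0 + jZ_L·tanβl)
     = 305·(728 − j86)/(305 − j205)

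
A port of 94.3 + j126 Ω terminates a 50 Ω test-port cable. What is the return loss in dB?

Γ = (44.3 + j126)/(144.3 + j126), |Γ| = 0.697
RL = −20·log₁₀|Γ| = −20·log₁₀(0.697)

RL ≈ 3.13 dB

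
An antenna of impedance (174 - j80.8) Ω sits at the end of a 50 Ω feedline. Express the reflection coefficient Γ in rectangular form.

Γ = (Z_L − Z_0)/(Z_L + Z_0) = (124 − j80.8)/(224 − j80.8)

Γ ≈ 0.605 − j0.142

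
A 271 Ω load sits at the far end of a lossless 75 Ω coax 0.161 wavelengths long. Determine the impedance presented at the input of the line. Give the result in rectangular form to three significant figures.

Z_in ≈ 28 − j42.1 Ω

βl = 2π × 0.161 = 58°
tan(βl) = tan(58°) = 1.6
Z_in = Z_0·(Z_L + jZ_0·tanβl)/(Z_0 + jZ_L·tanβl)
     = 75·(271 + j120)/(75 + j433)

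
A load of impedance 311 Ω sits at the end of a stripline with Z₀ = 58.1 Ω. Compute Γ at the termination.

Γ = (Z_L − Z_0)/(Z_L + Z_0) = (311 − 58.1)/(311 + 58.1) = 252.9/369.1

Γ = 0.685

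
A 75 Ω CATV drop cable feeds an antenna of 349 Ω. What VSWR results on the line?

Γ = (349 − 75)/(349 + 75) = 0.646
VSWR = (1 + 0.646)/(1 − 0.646)

VSWR ≈ 4.65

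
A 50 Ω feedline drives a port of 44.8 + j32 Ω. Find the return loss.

RL ≈ 9.79 dB

Γ = (-5.2 + j32)/(94.8 + j32), |Γ| = 0.324
RL = −20·log₁₀|Γ| = −20·log₁₀(0.324)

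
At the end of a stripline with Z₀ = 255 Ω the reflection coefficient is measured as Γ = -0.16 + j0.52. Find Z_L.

Z_L ≈ 111 + j164 Ω

Z_L = Z_0·(1 + Γ)/(1 − Γ) = 255·(0.84 + j0.52)/(1.16 − j0.52)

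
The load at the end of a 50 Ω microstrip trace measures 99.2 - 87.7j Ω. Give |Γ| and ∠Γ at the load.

Γ ≈ 0.581 ∠ -30.3°

Γ = (Z_L − Z_0)/(Z_L + Z_0) = (49.2 − j87.7)/(149.2 − j87.7)
|Γ| = 101/173 = 0.581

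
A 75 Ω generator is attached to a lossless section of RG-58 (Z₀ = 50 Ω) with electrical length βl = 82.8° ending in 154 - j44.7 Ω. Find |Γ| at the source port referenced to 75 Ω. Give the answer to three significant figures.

|Γ| ≈ 0.669

tan(βl) = 7.92
Z_in = Z_0·(Z_L + jZ_0·tanβl)/(Z_0 + jZ_L·tanβl) = 14.9 − j1.39 Ω
Γ_s = (Z_in − Z_s)/(Z_in + Z_s) = (-60.1 − j1.39)/(89.9 − j1.39), |Γ_s| = 0.669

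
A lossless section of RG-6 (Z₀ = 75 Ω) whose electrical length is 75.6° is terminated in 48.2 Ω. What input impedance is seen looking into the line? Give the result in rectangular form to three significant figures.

tan(βl) = tan(75.6°) = 3.89
Z_in = Z_0·(Z_L + jZ_0·tanβl)/(Z_0 + jZ_L·tanβl)
     = 75·(48.2 + j292)/(75 + j188)

Z_in ≈ 107 + j23.6 Ω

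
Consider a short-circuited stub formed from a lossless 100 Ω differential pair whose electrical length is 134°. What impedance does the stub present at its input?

tan(βl) = -1.04
For a short-circuited stub, Z_in = jZ_0·tan(βl)

Z_in ≈ −j104 Ω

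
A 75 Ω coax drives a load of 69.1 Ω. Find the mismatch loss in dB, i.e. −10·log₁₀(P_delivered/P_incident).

mismatch loss ≈ 0.00729 dB

Γ = (69.1 − 75)/(69.1 + 75) = -0.0409
|Γ|² = 0.00168, so P_del/P_inc = 1 − |Γ|² = 0.998
ML = −10·log₁₀(1 − |Γ|²)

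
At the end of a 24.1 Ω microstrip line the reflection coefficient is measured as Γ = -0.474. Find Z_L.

Z_L = Z_0·(1 + Γ)/(1 − Γ) = 24.1·(0.526)/(1.47)

Z_L ≈ 8.6 Ω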